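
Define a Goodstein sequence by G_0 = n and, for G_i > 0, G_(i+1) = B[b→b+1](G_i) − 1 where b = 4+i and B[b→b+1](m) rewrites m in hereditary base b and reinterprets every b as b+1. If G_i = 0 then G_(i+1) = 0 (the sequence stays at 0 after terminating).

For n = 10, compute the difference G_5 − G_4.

0

i=0: 10 = 2·4 + 2 (b=4); 4→5: 2·5 + 2 = 12; 12−1 = 11
i=1: 11 = 2·5 + 1 (b=5); 5→6: 2·6 + 1 = 13; 13−1 = 12
i=2: 12 = 2·6 (b=6); 6→7: 2·7 = 14; 14−1 = 13
i=3: 13 = 7 + 6 (b=7); 7→8: 8 + 6 = 14; 14−1 = 13
i=4: 13 = 8 + 5 (b=8); 8→9: 9 + 5 = 14; 14−1 = 13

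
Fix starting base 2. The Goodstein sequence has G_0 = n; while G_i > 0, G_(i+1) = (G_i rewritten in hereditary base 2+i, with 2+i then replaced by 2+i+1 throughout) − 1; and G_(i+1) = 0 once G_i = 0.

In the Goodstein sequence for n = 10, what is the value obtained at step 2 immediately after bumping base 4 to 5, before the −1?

15626

i=0: 10 = 2^(2 + 1) + 2 (b=2); 2→3: 3^(3 + 1) + 3 = 84; 84−1 = 83
i=1: 83 = 3^(3 + 1) + 2 (b=3); 3→4: 4^(4 + 1) + 2 = 1026; 1026−1 = 1025
i=2: 1025 = 4^(4 + 1) + 1 (b=4); 4→5: 5^(5 + 1) + 1 = 15626; 15626−1 = 15625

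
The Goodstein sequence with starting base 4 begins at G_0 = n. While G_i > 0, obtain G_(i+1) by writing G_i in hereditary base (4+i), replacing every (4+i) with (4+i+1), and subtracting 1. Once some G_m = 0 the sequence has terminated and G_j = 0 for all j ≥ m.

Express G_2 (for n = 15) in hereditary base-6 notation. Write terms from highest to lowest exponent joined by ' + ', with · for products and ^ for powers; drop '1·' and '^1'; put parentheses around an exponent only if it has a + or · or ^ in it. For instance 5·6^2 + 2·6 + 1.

15 —HB4→ 3·4 + 3 —bump→ 3·5 + 3 = 18 —(−1)→ 17
17 —HB5→ 3·5 + 2 —bump→ 3·6 + 2 = 20 —(−1)→ 19
19 —HB6→ 3·6 + 1 —bump→ 3·7 + 1 = 22 —(−1)→ 21

3·6 + 1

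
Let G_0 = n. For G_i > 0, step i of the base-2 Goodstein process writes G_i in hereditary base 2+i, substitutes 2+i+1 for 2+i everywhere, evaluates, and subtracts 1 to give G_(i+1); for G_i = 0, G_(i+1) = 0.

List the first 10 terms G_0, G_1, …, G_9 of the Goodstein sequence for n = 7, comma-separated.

7, 30, 259, 3127, 46657, 823543, 16777215, 37665879, 77777775, 150051213

i=0: 7 = 2^2 + 2 + 1 (b=2); 2→3: 3^3 + 3 + 1 = 31; 31−1 = 30
i=1: 30 = 3^3 + 3 (b=3); 3→4: 4^4 + 4 = 260; 260−1 = 259
i=2: 259 = 4^4 + 3 (b=4); 4→5: 5^5 + 3 = 3128; 3128−1 = 3127
i=3: 3127 = 5^5 + 2 (b=5); 5→6: 6^6 + 2 = 46658; 46658−1 = 46657
i=4: 46657 = 6^6 + 1 (b=6); 6→7: 7^7 + 1 = 823544; 823544−1 = 823543
i=5: 823543 = 7^7 (b=7); 7→8: 8^8 = 16777216; 16777216−1 = 16777215
i=6: 16777215 = 7·8^7 + 7·8^6 + 7·8^5 + 7·8^4 + 7·8^3 + 7·8^2 + 7·8 + 7 (b=8); 8→9: 7·9^7 + 7·9^6 + 7·9^5 + 7·9^4 + 7·9^3 + 7·9^2 + 7·9 + 7 = 37665880; 37665880−1 = 37665879
i=7: 37665879 = 7·9^7 + 7·9^6 + 7·9^5 + 7·9^4 + 7·9^3 + 7·9^2 + 7·9 + 6 (b=9); 9→10: 7·10^7 + 7·10^6 + 7·10^5 + 7·10^4 + 7·10^3 + 7·10^2 + 7·10 + 6 = 77777776; 77777776−1 = 77777775
i=8: 77777775 = 7·10^7 + 7·10^6 + 7·10^5 + 7·10^4 + 7·10^3 + 7·10^2 + 7·10 + 5 (b=10); 10→11: 7·11^7 + 7·11^6 + 7·11^5 + 7·11^4 + 7·11^3 + 7·11^2 + 7·11 + 5 = 150051214; 150051214−1 = 150051213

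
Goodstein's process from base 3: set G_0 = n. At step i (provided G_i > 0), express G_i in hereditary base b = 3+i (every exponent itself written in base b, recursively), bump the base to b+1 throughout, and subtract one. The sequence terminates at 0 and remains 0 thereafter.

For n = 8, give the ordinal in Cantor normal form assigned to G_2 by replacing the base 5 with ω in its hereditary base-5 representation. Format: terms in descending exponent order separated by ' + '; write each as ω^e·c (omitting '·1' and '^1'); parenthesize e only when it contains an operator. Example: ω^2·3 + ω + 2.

ω·2

i=0: 8 = 2·3 + 2 (b=3); 3→4: 2·4 + 2 = 10; 10−1 = 9
i=1: 9 = 2·4 + 1 (b=4); 4→5: 2·5 + 1 = 11; 11−1 = 10
i=2: 10 = 2·5 (b=5); 5→6: 2·6 = 12; 12−1 = 11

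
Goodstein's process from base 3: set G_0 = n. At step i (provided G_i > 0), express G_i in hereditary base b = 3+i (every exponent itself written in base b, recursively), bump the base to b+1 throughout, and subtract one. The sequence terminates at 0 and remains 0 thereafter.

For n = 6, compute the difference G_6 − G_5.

-1

base 3: 6 = 2·3; at 4: 2·4 = 8; next = 7
base 4: 7 = 4 + 3; at 5: 5 + 3 = 8; next = 7
base 5: 7 = 5 + 2; at 6: 6 + 2 = 8; next = 7
base 6: 7 = 6 + 1; at 7: 7 + 1 = 8; next = 7
base 7: 7 = 7; at 8: 8 = 8; next = 7
base 8: 7 = 7; at 9: 7 = 7; next = 6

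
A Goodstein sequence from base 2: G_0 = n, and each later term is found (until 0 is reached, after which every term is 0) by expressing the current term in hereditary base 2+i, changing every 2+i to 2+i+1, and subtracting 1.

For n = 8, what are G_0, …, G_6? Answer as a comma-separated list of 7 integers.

8, 80, 553, 6310, 93395, 1647195, 33554571

G_0 = 8. HB_2(8) = 2^(2 + 1). Bump = 81. G_1 = 80.
G_1 = 80. HB_3(80) = 2·3^3 + 2·3^2 + 2·3 + 2. Bump = 554. G_2 = 553.
G_2 = 553. HB_4(553) = 2·4^4 + 2·4^2 + 2·4 + 1. Bump = 6311. G_3 = 6310.
G_3 = 6310. HB_5(6310) = 2·5^5 + 2·5^2 + 2·5. Bump = 93396. G_4 = 93395.
G_4 = 93395. HB_6(93395) = 2·6^6 + 2·6^2 + 6 + 5. Bump = 1647196. G_5 = 1647195.
G_5 = 1647195. HB_7(1647195) = 2·7^7 + 2·7^2 + 7 + 4. Bump = 33554572. G_6 = 33554571.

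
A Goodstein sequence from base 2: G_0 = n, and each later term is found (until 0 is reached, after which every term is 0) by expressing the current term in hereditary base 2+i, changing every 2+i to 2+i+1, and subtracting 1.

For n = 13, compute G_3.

base 2: 13 = 2^(2 + 1) + 2^2 + 1; at 3: 3^(3 + 1) + 3^3 + 1 = 109; next = 108
base 3: 108 = 3^(3 + 1) + 3^3; at 4: 4^(4 + 1) + 4^4 = 1280; next = 1279
base 4: 1279 = 4^(4 + 1) + 3·4^3 + 3·4^2 + 3·4 + 3; at 5: 5^(5 + 1) + 3·5^3 + 3·5^2 + 3·5 + 3 = 16093; next = 16092
base 5: 16092 = 5^(5 + 1) + 3·5^3 + 3·5^2 + 3·5 + 2; at 6: 6^(6 + 1) + 3·6^3 + 3·6^2 + 3·6 + 2 = 280712; next = 280711

16092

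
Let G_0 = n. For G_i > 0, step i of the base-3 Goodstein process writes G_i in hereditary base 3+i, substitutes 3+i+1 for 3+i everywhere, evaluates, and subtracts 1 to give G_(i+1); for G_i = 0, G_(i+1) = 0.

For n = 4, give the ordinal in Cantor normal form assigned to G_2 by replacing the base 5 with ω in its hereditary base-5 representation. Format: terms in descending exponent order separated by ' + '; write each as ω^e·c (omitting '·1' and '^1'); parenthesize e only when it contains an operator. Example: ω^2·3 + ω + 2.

(0) 4|_3 = 3 + 1 ↦ 4 + 1|_4 = 5 ⇒ 4
(1) 4|_4 = 4 ↦ 5|_5 = 5 ⇒ 4
(2) 4|_5 = 4 ↦ 4|_6 = 4 ⇒ 3

4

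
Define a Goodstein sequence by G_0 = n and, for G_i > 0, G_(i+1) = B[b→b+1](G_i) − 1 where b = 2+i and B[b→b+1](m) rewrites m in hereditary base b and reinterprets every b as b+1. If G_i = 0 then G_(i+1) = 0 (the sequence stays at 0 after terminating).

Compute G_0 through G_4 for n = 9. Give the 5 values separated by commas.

9, 81, 1023, 9842, 140743

G_0 = 9. HB_2(9) = 2^(2 + 1) + 1. Bump = 82. G_1 = 81.
G_1 = 81. HB_3(81) = 3^(3 + 1). Bump = 1024. G_2 = 1023.
G_2 = 1023. HB_4(1023) = 3·4^4 + 3·4^3 + 3·4^2 + 3·4 + 3. Bump = 9843. G_3 = 9842.
G_3 = 9842. HB_5(9842) = 3·5^5 + 3·5^3 + 3·5^2 + 3·5 + 2. Bump = 140744. G_4 = 140743.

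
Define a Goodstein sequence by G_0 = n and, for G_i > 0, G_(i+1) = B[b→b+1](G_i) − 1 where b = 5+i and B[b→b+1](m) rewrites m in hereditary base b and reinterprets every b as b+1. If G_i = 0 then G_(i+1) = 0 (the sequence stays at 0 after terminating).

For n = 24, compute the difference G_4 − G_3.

i=0: 24 = 4·5 + 4 (b=5); 5→6: 4·6 + 4 = 28; 28−1 = 27
i=1: 27 = 4·6 + 3 (b=6); 6→7: 4·7 + 3 = 31; 31−1 = 30
i=2: 30 = 4·7 + 2 (b=7); 7→8: 4·8 + 2 = 34; 34−1 = 33
i=3: 33 = 4·8 + 1 (b=8); 8→9: 4·9 + 1 = 37; 37−1 = 36

3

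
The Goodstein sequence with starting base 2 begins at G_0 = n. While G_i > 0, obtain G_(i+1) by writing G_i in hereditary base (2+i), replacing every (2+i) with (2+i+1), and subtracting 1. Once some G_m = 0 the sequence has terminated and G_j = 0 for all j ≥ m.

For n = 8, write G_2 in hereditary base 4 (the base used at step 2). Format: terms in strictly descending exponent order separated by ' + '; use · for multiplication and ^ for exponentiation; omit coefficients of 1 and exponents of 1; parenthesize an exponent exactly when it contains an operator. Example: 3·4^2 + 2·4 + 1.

8 —HB2→ 2^(2 + 1) —bump→ 3^(3 + 1) = 81 —(−1)→ 80
80 —HB3→ 2·3^3 + 2·3^2 + 2·3 + 2 —bump→ 2·4^4 + 2·4^2 + 2·4 + 2 = 554 —(−1)→ 553
553 —HB4→ 2·4^4 + 2·4^2 + 2·4 + 1 —bump→ 2·5^5 + 2·5^2 + 2·5 + 1 = 6311 —(−1)→ 6310

2·4^4 + 2·4^2 + 2·4 + 1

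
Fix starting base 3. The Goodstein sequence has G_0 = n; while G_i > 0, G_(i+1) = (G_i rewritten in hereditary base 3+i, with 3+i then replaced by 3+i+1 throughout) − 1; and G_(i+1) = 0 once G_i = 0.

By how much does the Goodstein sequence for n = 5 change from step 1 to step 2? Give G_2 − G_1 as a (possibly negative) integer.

0

(0) 5|_3 = 3 + 2 ↦ 4 + 2|_4 = 6 ⇒ 5
(1) 5|_4 = 4 + 1 ↦ 5 + 1|_5 = 6 ⇒ 5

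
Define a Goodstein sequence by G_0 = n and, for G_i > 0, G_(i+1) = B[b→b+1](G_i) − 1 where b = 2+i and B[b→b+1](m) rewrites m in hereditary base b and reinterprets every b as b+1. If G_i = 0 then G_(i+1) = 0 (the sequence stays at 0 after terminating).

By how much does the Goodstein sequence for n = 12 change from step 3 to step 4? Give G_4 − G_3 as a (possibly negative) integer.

264334

step 0: 12 = 2^(2 + 1) + 2^2; sub 3 for 2: 3^(3 + 1) + 3^3; = 108; G_1 = 108−1 = 107
step 1: 107 = 3^(3 + 1) + 2·3^2 + 2·3 + 2; sub 4 for 3: 4^(4 + 1) + 2·4^2 + 2·4 + 2; = 1066; G_2 = 1066−1 = 1065
step 2: 1065 = 4^(4 + 1) + 2·4^2 + 2·4 + 1; sub 5 for 4: 5^(5 + 1) + 2·5^2 + 2·5 + 1; = 15686; G_3 = 15686−1 = 15685
step 3: 15685 = 5^(5 + 1) + 2·5^2 + 2·5; sub 6 for 5: 6^(6 + 1) + 2·6^2 + 2·6; = 280020; G_4 = 280020−1 = 280019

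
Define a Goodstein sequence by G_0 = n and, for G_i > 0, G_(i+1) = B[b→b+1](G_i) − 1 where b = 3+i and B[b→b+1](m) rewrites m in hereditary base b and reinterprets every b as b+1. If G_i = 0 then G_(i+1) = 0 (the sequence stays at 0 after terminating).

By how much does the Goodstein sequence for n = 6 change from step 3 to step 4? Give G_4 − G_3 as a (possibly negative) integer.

(0) 6|_3 = 2·3 ↦ 2·4|_4 = 8 ⇒ 7
(1) 7|_4 = 4 + 3 ↦ 5 + 3|_5 = 8 ⇒ 7
(2) 7|_5 = 5 + 2 ↦ 6 + 2|_6 = 8 ⇒ 7
(3) 7|_6 = 6 + 1 ↦ 7 + 1|_7 = 8 ⇒ 7

0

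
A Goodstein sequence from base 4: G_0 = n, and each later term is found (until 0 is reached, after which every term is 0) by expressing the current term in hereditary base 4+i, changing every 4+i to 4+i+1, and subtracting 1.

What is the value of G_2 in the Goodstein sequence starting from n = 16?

27

[0] 16 ≡ 4^2 (base 4). Lift 5: 25. −1: 24.
[1] 24 ≡ 4·5 + 4 (base 5). Lift 6: 28. −1: 27.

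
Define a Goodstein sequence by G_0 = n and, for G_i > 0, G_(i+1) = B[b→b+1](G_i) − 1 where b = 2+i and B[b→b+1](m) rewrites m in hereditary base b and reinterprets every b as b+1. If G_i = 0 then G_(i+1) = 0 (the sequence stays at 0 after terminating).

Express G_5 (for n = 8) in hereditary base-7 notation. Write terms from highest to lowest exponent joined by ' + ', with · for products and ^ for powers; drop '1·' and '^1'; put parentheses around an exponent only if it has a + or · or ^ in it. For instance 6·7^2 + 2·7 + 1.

[0] 8 ≡ 2^(2 + 1) (base 2). Lift 3: 81. −1: 80.
[1] 80 ≡ 2·3^3 + 2·3^2 + 2·3 + 2 (base 3). Lift 4: 554. −1: 553.
[2] 553 ≡ 2·4^4 + 2·4^2 + 2·4 + 1 (base 4). Lift 5: 6311. −1: 6310.
[3] 6310 ≡ 2·5^5 + 2·5^2 + 2·5 (base 5). Lift 6: 93396. −1: 93395.
[4] 93395 ≡ 2·6^6 + 2·6^2 + 6 + 5 (base 6). Lift 7: 1647196. −1: 1647195.

2·7^7 + 2·7^2 + 7 + 4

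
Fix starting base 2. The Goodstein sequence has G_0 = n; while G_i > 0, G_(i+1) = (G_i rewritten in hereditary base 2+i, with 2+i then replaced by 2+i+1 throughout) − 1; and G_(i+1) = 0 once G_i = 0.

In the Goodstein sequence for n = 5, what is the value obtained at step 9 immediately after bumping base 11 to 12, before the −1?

5644

i=0: 5 = 2^2 + 1 (b=2); 2→3: 3^3 + 1 = 28; 28−1 = 27
i=1: 27 = 3^3 (b=3); 3→4: 4^4 = 256; 256−1 = 255
i=2: 255 = 3·4^3 + 3·4^2 + 3·4 + 3 (b=4); 4→5: 3·5^3 + 3·5^2 + 3·5 + 3 = 468; 468−1 = 467
i=3: 467 = 3·5^3 + 3·5^2 + 3·5 + 2 (b=5); 5→6: 3·6^3 + 3·6^2 + 3·6 + 2 = 776; 776−1 = 775
i=4: 775 = 3·6^3 + 3·6^2 + 3·6 + 1 (b=6); 6→7: 3·7^3 + 3·7^2 + 3·7 + 1 = 1198; 1198−1 = 1197
i=5: 1197 = 3·7^3 + 3·7^2 + 3·7 (b=7); 7→8: 3·8^3 + 3·8^2 + 3·8 = 1752; 1752−1 = 1751
i=6: 1751 = 3·8^3 + 3·8^2 + 2·8 + 7 (b=8); 8→9: 3·9^3 + 3·9^2 + 2·9 + 7 = 2455; 2455−1 = 2454
i=7: 2454 = 3·9^3 + 3·9^2 + 2·9 + 6 (b=9); 9→10: 3·10^3 + 3·10^2 + 2·10 + 6 = 3326; 3326−1 = 3325
i=8: 3325 = 3·10^3 + 3·10^2 + 2·10 + 5 (b=10); 10→11: 3·11^3 + 3·11^2 + 2·11 + 5 = 4383; 4383−1 = 4382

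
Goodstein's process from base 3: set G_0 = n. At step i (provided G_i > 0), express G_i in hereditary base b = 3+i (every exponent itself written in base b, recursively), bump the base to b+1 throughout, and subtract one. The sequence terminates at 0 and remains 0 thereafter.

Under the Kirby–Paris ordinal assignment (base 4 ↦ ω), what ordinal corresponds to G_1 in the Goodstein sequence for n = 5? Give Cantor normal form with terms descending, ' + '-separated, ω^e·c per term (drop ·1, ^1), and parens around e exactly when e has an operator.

ω + 1

[0] 5 ≡ 3 + 2 (base 3). Lift 4: 6. −1: 5.
[1] 5 ≡ 4 + 1 (base 4). Lift 5: 6. −1: 5.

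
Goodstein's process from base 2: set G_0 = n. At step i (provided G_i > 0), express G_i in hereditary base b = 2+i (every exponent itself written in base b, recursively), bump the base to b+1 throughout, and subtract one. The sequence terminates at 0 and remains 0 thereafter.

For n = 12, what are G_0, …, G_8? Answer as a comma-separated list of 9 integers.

12 —HB2→ 2^(2 + 1) + 2^2 —bump→ 3^(3 + 1) + 3^3 = 108 —(−1)→ 107
107 —HB3→ 3^(3 + 1) + 2·3^2 + 2·3 + 2 —bump→ 4^(4 + 1) + 2·4^2 + 2·4 + 2 = 1066 —(−1)→ 1065
1065 —HB4→ 4^(4 + 1) + 2·4^2 + 2·4 + 1 —bump→ 5^(5 + 1) + 2·5^2 + 2·5 + 1 = 15686 —(−1)→ 15685
15685 —HB5→ 5^(5 + 1) + 2·5^2 + 2·5 —bump→ 6^(6 + 1) + 2·6^2 + 2·6 = 280020 —(−1)→ 280019
280019 —HB6→ 6^(6 + 1) + 2·6^2 + 6 + 5 —bump→ 7^(7 + 1) + 2·7^2 + 7 + 5 = 5764911 —(−1)→ 5764910
5764910 —HB7→ 7^(7 + 1) + 2·7^2 + 7 + 4 —bump→ 8^(8 + 1) + 2·8^2 + 8 + 4 = 134217868 —(−1)→ 134217867
134217867 —HB8→ 8^(8 + 1) + 2·8^2 + 8 + 3 —bump→ 9^(9 + 1) + 2·9^2 + 9 + 3 = 3486784575 —(−1)→ 3486784574
3486784574 —HB9→ 9^(9 + 1) + 2·9^2 + 9 + 2 —bump→ 10^(10 + 1) + 2·10^2 + 10 + 2 = 100000000212 —(−1)→ 100000000211

12, 107, 1065, 15685, 280019, 5764910, 134217867, 3486784574, 100000000211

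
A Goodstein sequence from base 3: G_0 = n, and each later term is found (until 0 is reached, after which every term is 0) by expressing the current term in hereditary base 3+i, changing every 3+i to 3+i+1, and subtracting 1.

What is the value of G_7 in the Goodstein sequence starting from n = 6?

5

step 0: 6 = 2·3; sub 4 for 3: 2·4; = 8; G_1 = 8−1 = 7
step 1: 7 = 4 + 3; sub 5 for 4: 5 + 3; = 8; G_2 = 8−1 = 7
step 2: 7 = 5 + 2; sub 6 for 5: 6 + 2; = 8; G_3 = 8−1 = 7
step 3: 7 = 6 + 1; sub 7 for 6: 7 + 1; = 8; G_4 = 8−1 = 7
step 4: 7 = 7; sub 8 for 7: 8; = 8; G_5 = 8−1 = 7
step 5: 7 = 7; sub 9 for 8: 7; = 7; G_6 = 7−1 = 6
step 6: 6 = 6; sub 10 for 9: 6; = 6; G_7 = 6−1 = 5
step 7: 5 = 5; sub 11 for 10: 5; = 5; G_8 = 5−1 = 4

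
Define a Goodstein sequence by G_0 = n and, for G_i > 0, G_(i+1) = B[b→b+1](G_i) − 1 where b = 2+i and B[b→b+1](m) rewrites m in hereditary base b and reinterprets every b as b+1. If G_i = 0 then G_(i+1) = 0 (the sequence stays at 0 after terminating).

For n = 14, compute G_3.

(0) 14|_2 = 2^(2 + 1) + 2^2 + 2 ↦ 3^(3 + 1) + 3^3 + 3|_3 = 111 ⇒ 110
(1) 110|_3 = 3^(3 + 1) + 3^3 + 2 ↦ 4^(4 + 1) + 4^4 + 2|_4 = 1282 ⇒ 1281
(2) 1281|_4 = 4^(4 + 1) + 4^4 + 1 ↦ 5^(5 + 1) + 5^5 + 1|_5 = 18751 ⇒ 18750
(3) 18750|_5 = 5^(5 + 1) + 5^5 ↦ 6^(6 + 1) + 6^6|_6 = 326592 ⇒ 326591

18750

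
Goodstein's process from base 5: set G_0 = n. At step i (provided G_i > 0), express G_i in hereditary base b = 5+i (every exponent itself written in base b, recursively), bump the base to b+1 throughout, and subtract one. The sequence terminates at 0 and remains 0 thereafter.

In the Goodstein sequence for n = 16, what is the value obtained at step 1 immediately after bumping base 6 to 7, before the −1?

21

G_0=16  [base 5] 3·5 + 1  →[5↦6]→  3·6 + 1 = 19  −1 ⇒ G_1=18
G_1=18  [base 6] 3·6  →[6↦7]→  3·7 = 21  −1 ⇒ G_2=20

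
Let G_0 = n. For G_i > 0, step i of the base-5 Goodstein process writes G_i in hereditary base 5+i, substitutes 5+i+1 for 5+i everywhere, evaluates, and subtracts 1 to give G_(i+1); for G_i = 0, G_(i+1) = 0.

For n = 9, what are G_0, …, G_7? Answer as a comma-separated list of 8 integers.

9, 9, 9, 9, 9, 9, 8, 7

G_0=9  [base 5] 5 + 4  →[5↦6]→  6 + 4 = 10  −1 ⇒ G_1=9
G_1=9  [base 6] 6 + 3  →[6↦7]→  7 + 3 = 10  −1 ⇒ G_2=9
G_2=9  [base 7] 7 + 2  →[7↦8]→  8 + 2 = 10  −1 ⇒ G_3=9
G_3=9  [base 8] 8 + 1  →[8↦9]→  9 + 1 = 10  −1 ⇒ G_4=9
G_4=9  [base 9] 9  →[9↦10]→  10 = 10  −1 ⇒ G_5=9
G_5=9  [base 10] 9  →[10↦11]→  9 = 9  −1 ⇒ G_6=8
G_6=8  [base 11] 8  →[11↦12]→  8 = 8  −1 ⇒ G_7=7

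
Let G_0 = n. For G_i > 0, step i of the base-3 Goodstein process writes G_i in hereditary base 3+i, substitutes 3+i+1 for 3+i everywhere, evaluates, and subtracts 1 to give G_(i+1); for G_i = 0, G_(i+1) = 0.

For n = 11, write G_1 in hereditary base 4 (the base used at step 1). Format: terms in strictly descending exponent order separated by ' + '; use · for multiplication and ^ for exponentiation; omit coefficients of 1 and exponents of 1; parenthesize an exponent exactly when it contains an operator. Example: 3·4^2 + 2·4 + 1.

(0) 11|_3 = 3^2 + 2 ↦ 4^2 + 2|_4 = 18 ⇒ 17
(1) 17|_4 = 4^2 + 1 ↦ 5^2 + 1|_5 = 26 ⇒ 25

4^2 + 1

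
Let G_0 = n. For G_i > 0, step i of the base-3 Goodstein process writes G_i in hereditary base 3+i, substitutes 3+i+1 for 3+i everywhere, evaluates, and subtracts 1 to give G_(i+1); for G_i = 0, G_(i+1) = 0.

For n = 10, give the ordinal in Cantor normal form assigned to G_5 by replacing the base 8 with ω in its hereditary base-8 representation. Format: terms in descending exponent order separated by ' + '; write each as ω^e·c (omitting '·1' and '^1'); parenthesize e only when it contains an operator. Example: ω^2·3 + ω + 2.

ω·4 + 1

G_0 = 10. HB_3(10) = 3^2 + 1. Bump = 17. G_1 = 16.
G_1 = 16. HB_4(16) = 4^2. Bump = 25. G_2 = 24.
G_2 = 24. HB_5(24) = 4·5 + 4. Bump = 28. G_3 = 27.
G_3 = 27. HB_6(27) = 4·6 + 3. Bump = 31. G_4 = 30.
G_4 = 30. HB_7(30) = 4·7 + 2. Bump = 34. G_5 = 33.
G_5 = 33. HB_8(33) = 4·8 + 1. Bump = 37. G_6 = 36.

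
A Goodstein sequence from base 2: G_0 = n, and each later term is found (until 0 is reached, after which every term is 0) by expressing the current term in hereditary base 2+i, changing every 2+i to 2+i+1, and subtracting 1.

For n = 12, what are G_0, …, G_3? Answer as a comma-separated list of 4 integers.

12, 107, 1065, 15685

12 —HB2→ 2^(2 + 1) + 2^2 —bump→ 3^(3 + 1) + 3^3 = 108 —(−1)→ 107
107 —HB3→ 3^(3 + 1) + 2·3^2 + 2·3 + 2 —bump→ 4^(4 + 1) + 2·4^2 + 2·4 + 2 = 1066 —(−1)→ 1065
1065 —HB4→ 4^(4 + 1) + 2·4^2 + 2·4 + 1 —bump→ 5^(5 + 1) + 2·5^2 + 2·5 + 1 = 15686 —(−1)→ 15685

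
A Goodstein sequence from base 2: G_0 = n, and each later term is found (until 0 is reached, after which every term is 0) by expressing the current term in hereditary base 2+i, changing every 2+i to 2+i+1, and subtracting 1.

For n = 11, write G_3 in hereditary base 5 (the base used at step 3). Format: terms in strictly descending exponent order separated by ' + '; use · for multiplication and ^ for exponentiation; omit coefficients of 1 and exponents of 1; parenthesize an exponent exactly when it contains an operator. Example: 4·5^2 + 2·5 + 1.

5^(5 + 1) + 2

step 0: 11 = 2^(2 + 1) + 2 + 1; sub 3 for 2: 3^(3 + 1) + 3 + 1; = 85; G_1 = 85−1 = 84
step 1: 84 = 3^(3 + 1) + 3; sub 4 for 3: 4^(4 + 1) + 4; = 1028; G_2 = 1028−1 = 1027
step 2: 1027 = 4^(4 + 1) + 3; sub 5 for 4: 5^(5 + 1) + 3; = 15628; G_3 = 15628−1 = 15627
step 3: 15627 = 5^(5 + 1) + 2; sub 6 for 5: 6^(6 + 1) + 2; = 279938; G_4 = 279938−1 = 279937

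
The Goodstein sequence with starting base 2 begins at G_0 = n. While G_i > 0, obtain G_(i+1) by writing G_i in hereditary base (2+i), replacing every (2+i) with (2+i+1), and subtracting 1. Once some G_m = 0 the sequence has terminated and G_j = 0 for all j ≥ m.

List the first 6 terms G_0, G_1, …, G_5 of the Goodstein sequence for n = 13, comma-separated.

i=0: 13 = 2^(2 + 1) + 2^2 + 1 (b=2); 2→3: 3^(3 + 1) + 3^3 + 1 = 109; 109−1 = 108
i=1: 108 = 3^(3 + 1) + 3^3 (b=3); 3→4: 4^(4 + 1) + 4^4 = 1280; 1280−1 = 1279
i=2: 1279 = 4^(4 + 1) + 3·4^3 + 3·4^2 + 3·4 + 3 (b=4); 4→5: 5^(5 + 1) + 3·5^3 + 3·5^2 + 3·5 + 3 = 16093; 16093−1 = 16092
i=3: 16092 = 5^(5 + 1) + 3·5^3 + 3·5^2 + 3·5 + 2 (b=5); 5→6: 6^(6 + 1) + 3·6^3 + 3·6^2 + 3·6 + 2 = 280712; 280712−1 = 280711
i=4: 280711 = 6^(6 + 1) + 3·6^3 + 3·6^2 + 3·6 + 1 (b=6); 6→7: 7^(7 + 1) + 3·7^3 + 3·7^2 + 3·7 + 1 = 5765999; 5765999−1 = 5765998

13, 108, 1279, 16092, 280711, 5765998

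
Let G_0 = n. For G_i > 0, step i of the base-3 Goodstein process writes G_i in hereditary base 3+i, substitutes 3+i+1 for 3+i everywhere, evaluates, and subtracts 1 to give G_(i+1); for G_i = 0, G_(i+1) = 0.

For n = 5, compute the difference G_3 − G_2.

G_0 = 5. HB_3(5) = 3 + 2. Bump = 6. G_1 = 5.
G_1 = 5. HB_4(5) = 4 + 1. Bump = 6. G_2 = 5.
G_2 = 5. HB_5(5) = 5. Bump = 6. G_3 = 5.

0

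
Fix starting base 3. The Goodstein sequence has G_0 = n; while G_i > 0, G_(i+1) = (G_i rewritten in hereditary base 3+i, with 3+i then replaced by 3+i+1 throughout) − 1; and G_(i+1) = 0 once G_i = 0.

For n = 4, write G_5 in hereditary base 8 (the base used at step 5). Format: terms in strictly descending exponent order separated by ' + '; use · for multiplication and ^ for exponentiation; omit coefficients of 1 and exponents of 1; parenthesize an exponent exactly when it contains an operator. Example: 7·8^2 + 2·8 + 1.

1

G_0 = 4. HB_3(4) = 3 + 1. Bump = 5. G_1 = 4.
G_1 = 4. HB_4(4) = 4. Bump = 5. G_2 = 4.
G_2 = 4. HB_5(4) = 4. Bump = 4. G_3 = 3.
G_3 = 3. HB_6(3) = 3. Bump = 3. G_4 = 2.
G_4 = 2. HB_7(2) = 2. Bump = 2. G_5 = 1.
G_5 = 1. HB_8(1) = 1. Bump = 1. G_6 = 0.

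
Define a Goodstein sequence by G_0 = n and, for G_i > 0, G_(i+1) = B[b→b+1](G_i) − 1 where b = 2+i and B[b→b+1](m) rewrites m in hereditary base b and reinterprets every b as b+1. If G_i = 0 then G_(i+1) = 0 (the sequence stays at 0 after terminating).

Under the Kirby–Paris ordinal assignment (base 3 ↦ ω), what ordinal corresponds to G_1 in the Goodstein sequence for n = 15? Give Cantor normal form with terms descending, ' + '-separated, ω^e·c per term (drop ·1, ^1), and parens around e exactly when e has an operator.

ω^(ω + 1) + ω^ω + ω

base 2: 15 = 2^(2 + 1) + 2^2 + 2 + 1; at 3: 3^(3 + 1) + 3^3 + 3 + 1 = 112; next = 111
base 3: 111 = 3^(3 + 1) + 3^3 + 3; at 4: 4^(4 + 1) + 4^4 + 4 = 1284; next = 1283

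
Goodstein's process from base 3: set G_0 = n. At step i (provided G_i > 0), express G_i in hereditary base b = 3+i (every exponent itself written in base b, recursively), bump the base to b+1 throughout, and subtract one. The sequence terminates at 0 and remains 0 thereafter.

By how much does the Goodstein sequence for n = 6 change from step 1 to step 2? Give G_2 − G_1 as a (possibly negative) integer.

6 —HB3→ 2·3 —bump→ 2·4 = 8 —(−1)→ 7
7 —HB4→ 4 + 3 —bump→ 5 + 3 = 8 —(−1)→ 7

0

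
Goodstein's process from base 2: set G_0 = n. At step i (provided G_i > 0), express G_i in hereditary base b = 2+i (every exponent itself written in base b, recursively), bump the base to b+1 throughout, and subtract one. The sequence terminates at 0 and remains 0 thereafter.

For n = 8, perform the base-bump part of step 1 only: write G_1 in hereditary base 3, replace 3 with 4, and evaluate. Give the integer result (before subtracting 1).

8 —HB2→ 2^(2 + 1) —bump→ 3^(3 + 1) = 81 —(−1)→ 80
80 —HB3→ 2·3^3 + 2·3^2 + 2·3 + 2 —bump→ 2·4^4 + 2·4^2 + 2·4 + 2 = 554 —(−1)→ 553

554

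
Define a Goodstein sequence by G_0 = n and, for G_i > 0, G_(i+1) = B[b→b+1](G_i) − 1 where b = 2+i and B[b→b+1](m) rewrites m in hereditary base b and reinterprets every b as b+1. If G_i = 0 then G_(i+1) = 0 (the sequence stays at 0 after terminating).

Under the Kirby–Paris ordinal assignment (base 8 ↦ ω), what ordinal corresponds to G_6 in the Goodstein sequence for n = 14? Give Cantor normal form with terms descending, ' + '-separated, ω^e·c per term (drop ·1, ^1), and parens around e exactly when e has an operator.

ω^(ω + 1) + ω^5·5 + ω^4·5 + ω^3·5 + ω^2·5 + ω·5 + 3

G_0=14  [base 2] 2^(2 + 1) + 2^2 + 2  →[2↦3]→  3^(3 + 1) + 3^3 + 3 = 111  −1 ⇒ G_1=110
G_1=110  [base 3] 3^(3 + 1) + 3^3 + 2  →[3↦4]→  4^(4 + 1) + 4^4 + 2 = 1282  −1 ⇒ G_2=1281
G_2=1281  [base 4] 4^(4 + 1) + 4^4 + 1  →[4↦5]→  5^(5 + 1) + 5^5 + 1 = 18751  −1 ⇒ G_3=18750
G_3=18750  [base 5] 5^(5 + 1) + 5^5  →[5↦6]→  6^(6 + 1) + 6^6 = 326592  −1 ⇒ G_4=326591
G_4=326591  [base 6] 6^(6 + 1) + 5·6^5 + 5·6^4 + 5·6^3 + 5·6^2 + 5·6 + 5  →[6↦7]→  7^(7 + 1) + 5·7^5 + 5·7^4 + 5·7^3 + 5·7^2 + 5·7 + 5 = 5862841  −1 ⇒ G_5=5862840
G_5=5862840  [base 7] 7^(7 + 1) + 5·7^5 + 5·7^4 + 5·7^3 + 5·7^2 + 5·7 + 4  →[7↦8]→  8^(8 + 1) + 5·8^5 + 5·8^4 + 5·8^3 + 5·8^2 + 5·8 + 4 = 134404972  −1 ⇒ G_6=134404971
G_6=134404971  [base 8] 8^(8 + 1) + 5·8^5 + 5·8^4 + 5·8^3 + 5·8^2 + 5·8 + 3  →[8↦9]→  9^(9 + 1) + 5·9^5 + 5·9^4 + 5·9^3 + 5·9^2 + 5·9 + 3 = 3487116549  −1 ⇒ G_7=3487116548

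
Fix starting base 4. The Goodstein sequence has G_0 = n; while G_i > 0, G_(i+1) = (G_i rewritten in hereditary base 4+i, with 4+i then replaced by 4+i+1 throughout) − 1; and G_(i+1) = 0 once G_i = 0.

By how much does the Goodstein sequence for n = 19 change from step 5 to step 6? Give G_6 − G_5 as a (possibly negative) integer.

6

(0) 19|_4 = 4^2 + 3 ↦ 5^2 + 3|_5 = 28 ⇒ 27
(1) 27|_5 = 5^2 + 2 ↦ 6^2 + 2|_6 = 38 ⇒ 37
(2) 37|_6 = 6^2 + 1 ↦ 7^2 + 1|_7 = 50 ⇒ 49
(3) 49|_7 = 7^2 ↦ 8^2|_8 = 64 ⇒ 63
(4) 63|_8 = 7·8 + 7 ↦ 7·9 + 7|_9 = 70 ⇒ 69
(5) 69|_9 = 7·9 + 6 ↦ 7·10 + 6|_10 = 76 ⇒ 75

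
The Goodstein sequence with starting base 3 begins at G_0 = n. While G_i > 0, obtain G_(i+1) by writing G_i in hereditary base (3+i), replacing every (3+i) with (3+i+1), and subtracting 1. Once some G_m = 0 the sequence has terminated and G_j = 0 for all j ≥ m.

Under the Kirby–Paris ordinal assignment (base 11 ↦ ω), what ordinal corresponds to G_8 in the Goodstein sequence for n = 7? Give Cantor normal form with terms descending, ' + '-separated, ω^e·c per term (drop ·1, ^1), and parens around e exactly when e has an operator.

8

base 3: 7 = 2·3 + 1; at 4: 2·4 + 1 = 9; next = 8
base 4: 8 = 2·4; at 5: 2·5 = 10; next = 9
base 5: 9 = 5 + 4; at 6: 6 + 4 = 10; next = 9
base 6: 9 = 6 + 3; at 7: 7 + 3 = 10; next = 9
base 7: 9 = 7 + 2; at 8: 8 + 2 = 10; next = 9
base 8: 9 = 8 + 1; at 9: 9 + 1 = 10; next = 9
base 9: 9 = 9; at 10: 10 = 10; next = 9
base 10: 9 = 9; at 11: 9 = 9; next = 8
base 11: 8 = 8; at 12: 8 = 8; next = 7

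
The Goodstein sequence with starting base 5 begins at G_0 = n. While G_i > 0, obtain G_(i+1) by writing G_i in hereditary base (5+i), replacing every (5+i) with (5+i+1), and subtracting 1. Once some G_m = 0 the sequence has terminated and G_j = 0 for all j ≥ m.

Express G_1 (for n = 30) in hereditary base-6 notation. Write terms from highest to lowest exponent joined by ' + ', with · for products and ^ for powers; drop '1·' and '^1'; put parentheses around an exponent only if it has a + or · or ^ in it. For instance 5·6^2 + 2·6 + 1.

6^2 + 5

[0] 30 ≡ 5^2 + 5 (base 5). Lift 6: 42. −1: 41.
[1] 41 ≡ 6^2 + 5 (base 6). Lift 7: 54. −1: 53.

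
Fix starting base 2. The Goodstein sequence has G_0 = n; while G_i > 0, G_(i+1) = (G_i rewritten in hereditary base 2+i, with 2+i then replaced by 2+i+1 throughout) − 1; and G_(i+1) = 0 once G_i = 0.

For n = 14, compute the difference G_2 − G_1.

G_0 = 14. HB_2(14) = 2^(2 + 1) + 2^2 + 2. Bump = 111. G_1 = 110.
G_1 = 110. HB_3(110) = 3^(3 + 1) + 3^3 + 2. Bump = 1282. G_2 = 1281.

1171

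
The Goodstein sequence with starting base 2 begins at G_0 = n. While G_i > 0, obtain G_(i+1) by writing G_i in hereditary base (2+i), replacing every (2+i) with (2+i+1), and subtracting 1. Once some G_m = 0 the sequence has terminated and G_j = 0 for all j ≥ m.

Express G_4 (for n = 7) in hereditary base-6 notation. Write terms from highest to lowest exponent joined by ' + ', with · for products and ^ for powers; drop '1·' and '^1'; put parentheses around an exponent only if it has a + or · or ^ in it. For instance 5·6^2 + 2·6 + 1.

6^6 + 1

[0] 7 ≡ 2^2 + 2 + 1 (base 2). Lift 3: 31. −1: 30.
[1] 30 ≡ 3^3 + 3 (base 3). Lift 4: 260. −1: 259.
[2] 259 ≡ 4^4 + 3 (base 4). Lift 5: 3128. −1: 3127.
[3] 3127 ≡ 5^5 + 2 (base 5). Lift 6: 46658. −1: 46657.
[4] 46657 ≡ 6^6 + 1 (base 6). Lift 7: 823544. −1: 823543.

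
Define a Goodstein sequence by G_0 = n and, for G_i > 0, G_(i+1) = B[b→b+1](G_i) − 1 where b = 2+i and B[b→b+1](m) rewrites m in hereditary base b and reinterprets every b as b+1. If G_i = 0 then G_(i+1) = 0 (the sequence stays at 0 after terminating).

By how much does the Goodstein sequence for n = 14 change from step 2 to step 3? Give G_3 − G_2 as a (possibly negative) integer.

17469

step 0: 14 = 2^(2 + 1) + 2^2 + 2; sub 3 for 2: 3^(3 + 1) + 3^3 + 3; = 111; G_1 = 111−1 = 110
step 1: 110 = 3^(3 + 1) + 3^3 + 2; sub 4 for 3: 4^(4 + 1) + 4^4 + 2; = 1282; G_2 = 1282−1 = 1281
step 2: 1281 = 4^(4 + 1) + 4^4 + 1; sub 5 for 4: 5^(5 + 1) + 5^5 + 1; = 18751; G_3 = 18751−1 = 18750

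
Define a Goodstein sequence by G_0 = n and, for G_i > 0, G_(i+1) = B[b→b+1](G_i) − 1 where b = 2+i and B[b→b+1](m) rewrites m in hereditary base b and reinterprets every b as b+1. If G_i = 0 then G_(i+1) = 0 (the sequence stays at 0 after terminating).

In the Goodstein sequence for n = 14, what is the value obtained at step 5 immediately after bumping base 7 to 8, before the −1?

i=0: 14 = 2^(2 + 1) + 2^2 + 2 (b=2); 2→3: 3^(3 + 1) + 3^3 + 3 = 111; 111−1 = 110
i=1: 110 = 3^(3 + 1) + 3^3 + 2 (b=3); 3→4: 4^(4 + 1) + 4^4 + 2 = 1282; 1282−1 = 1281
i=2: 1281 = 4^(4 + 1) + 4^4 + 1 (b=4); 4→5: 5^(5 + 1) + 5^5 + 1 = 18751; 18751−1 = 18750
i=3: 18750 = 5^(5 + 1) + 5^5 (b=5); 5→6: 6^(6 + 1) + 6^6 = 326592; 326592−1 = 326591
i=4: 326591 = 6^(6 + 1) + 5·6^5 + 5·6^4 + 5·6^3 + 5·6^2 + 5·6 + 5 (b=6); 6→7: 7^(7 + 1) + 5·7^5 + 5·7^4 + 5·7^3 + 5·7^2 + 5·7 + 5 = 5862841; 5862841−1 = 5862840
i=5: 5862840 = 7^(7 + 1) + 5·7^5 + 5·7^4 + 5·7^3 + 5·7^2 + 5·7 + 4 (b=7); 7→8: 8^(8 + 1) + 5·8^5 + 5·8^4 + 5·8^3 + 5·8^2 + 5·8 + 4 = 134404972; 134404972−1 = 134404971

134404972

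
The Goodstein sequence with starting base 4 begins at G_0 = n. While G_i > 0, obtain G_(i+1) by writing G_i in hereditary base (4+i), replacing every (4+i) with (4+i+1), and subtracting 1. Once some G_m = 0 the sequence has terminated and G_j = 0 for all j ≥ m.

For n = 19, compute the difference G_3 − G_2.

12

G_0 = 19. HB_4(19) = 4^2 + 3. Bump = 28. G_1 = 27.
G_1 = 27. HB_5(27) = 5^2 + 2. Bump = 38. G_2 = 37.
G_2 = 37. HB_6(37) = 6^2 + 1. Bump = 50. G_3 = 49.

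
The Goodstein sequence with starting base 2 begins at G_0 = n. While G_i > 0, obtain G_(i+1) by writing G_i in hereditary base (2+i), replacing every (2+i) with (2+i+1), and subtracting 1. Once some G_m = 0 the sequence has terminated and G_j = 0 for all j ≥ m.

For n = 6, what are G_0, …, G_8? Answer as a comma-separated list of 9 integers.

6, 29, 257, 3125, 46655, 98039, 187243, 332147, 555551

[0] 6 ≡ 2^2 + 2 (base 2). Lift 3: 30. −1: 29.
[1] 29 ≡ 3^3 + 2 (base 3). Lift 4: 258. −1: 257.
[2] 257 ≡ 4^4 + 1 (base 4). Lift 5: 3126. −1: 3125.
[3] 3125 ≡ 5^5 (base 5). Lift 6: 46656. −1: 46655.
[4] 46655 ≡ 5·6^5 + 5·6^4 + 5·6^3 + 5·6^2 + 5·6 + 5 (base 6). Lift 7: 98040. −1: 98039.
[5] 98039 ≡ 5·7^5 + 5·7^4 + 5·7^3 + 5·7^2 + 5·7 + 4 (base 7). Lift 8: 187244. −1: 187243.
[6] 187243 ≡ 5·8^5 + 5·8^4 + 5·8^3 + 5·8^2 + 5·8 + 3 (base 8). Lift 9: 332148. −1: 332147.
[7] 332147 ≡ 5·9^5 + 5·9^4 + 5·9^3 + 5·9^2 + 5·9 + 2 (base 9). Lift 10: 555552. −1: 555551.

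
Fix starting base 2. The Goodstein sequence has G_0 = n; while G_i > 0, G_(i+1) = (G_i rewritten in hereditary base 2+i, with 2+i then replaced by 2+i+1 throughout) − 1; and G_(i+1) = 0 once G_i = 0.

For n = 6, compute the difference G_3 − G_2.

i=0: 6 = 2^2 + 2 (b=2); 2→3: 3^3 + 3 = 30; 30−1 = 29
i=1: 29 = 3^3 + 2 (b=3); 3→4: 4^4 + 2 = 258; 258−1 = 257
i=2: 257 = 4^4 + 1 (b=4); 4→5: 5^5 + 1 = 3126; 3126−1 = 3125

2868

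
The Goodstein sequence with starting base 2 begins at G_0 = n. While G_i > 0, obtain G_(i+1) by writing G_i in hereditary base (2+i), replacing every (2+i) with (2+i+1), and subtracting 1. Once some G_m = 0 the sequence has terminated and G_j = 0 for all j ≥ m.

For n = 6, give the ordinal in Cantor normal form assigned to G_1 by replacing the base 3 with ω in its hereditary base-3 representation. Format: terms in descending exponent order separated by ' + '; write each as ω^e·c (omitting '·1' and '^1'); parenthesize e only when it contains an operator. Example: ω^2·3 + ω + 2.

ω^ω + 2

base 2: 6 = 2^2 + 2; at 3: 3^3 + 3 = 30; next = 29
base 3: 29 = 3^3 + 2; at 4: 4^4 + 2 = 258; next = 257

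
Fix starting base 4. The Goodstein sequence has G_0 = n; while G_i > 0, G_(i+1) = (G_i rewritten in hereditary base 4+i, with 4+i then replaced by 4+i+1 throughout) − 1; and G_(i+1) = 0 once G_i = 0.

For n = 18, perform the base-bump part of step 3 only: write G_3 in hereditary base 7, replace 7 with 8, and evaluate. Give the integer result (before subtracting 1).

54

[0] 18 ≡ 4^2 + 2 (base 4). Lift 5: 27. −1: 26.
[1] 26 ≡ 5^2 + 1 (base 5). Lift 6: 37. −1: 36.
[2] 36 ≡ 6^2 (base 6). Lift 7: 49. −1: 48.
[3] 48 ≡ 6·7 + 6 (base 7). Lift 8: 54. −1: 53.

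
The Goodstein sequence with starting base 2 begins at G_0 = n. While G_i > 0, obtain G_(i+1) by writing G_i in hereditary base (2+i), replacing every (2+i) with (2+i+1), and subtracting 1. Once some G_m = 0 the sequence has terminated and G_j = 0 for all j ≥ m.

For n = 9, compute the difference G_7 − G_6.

1111930522

9 —HB2→ 2^(2 + 1) + 1 —bump→ 3^(3 + 1) + 1 = 82 —(−1)→ 81
81 —HB3→ 3^(3 + 1) —bump→ 4^(4 + 1) = 1024 —(−1)→ 1023
1023 —HB4→ 3·4^4 + 3·4^3 + 3·4^2 + 3·4 + 3 —bump→ 3·5^5 + 3·5^3 + 3·5^2 + 3·5 + 3 = 9843 —(−1)→ 9842
9842 —HB5→ 3·5^5 + 3·5^3 + 3·5^2 + 3·5 + 2 —bump→ 3·6^6 + 3·6^3 + 3·6^2 + 3·6 + 2 = 140744 —(−1)→ 140743
140743 —HB6→ 3·6^6 + 3·6^3 + 3·6^2 + 3·6 + 1 —bump→ 3·7^7 + 3·7^3 + 3·7^2 + 3·7 + 1 = 2471827 —(−1)→ 2471826
2471826 —HB7→ 3·7^7 + 3·7^3 + 3·7^2 + 3·7 —bump→ 3·8^8 + 3·8^3 + 3·8^2 + 3·8 = 50333400 —(−1)→ 50333399
50333399 —HB8→ 3·8^8 + 3·8^3 + 3·8^2 + 2·8 + 7 —bump→ 3·9^9 + 3·9^3 + 3·9^2 + 2·9 + 7 = 1162263922 —(−1)→ 1162263921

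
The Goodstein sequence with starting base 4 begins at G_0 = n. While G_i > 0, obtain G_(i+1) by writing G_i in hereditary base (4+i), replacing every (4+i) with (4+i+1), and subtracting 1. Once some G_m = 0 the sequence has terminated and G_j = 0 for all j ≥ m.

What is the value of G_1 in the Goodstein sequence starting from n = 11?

12

G_0 = 11. HB_4(11) = 2·4 + 3. Bump = 13. G_1 = 12.
G_1 = 12. HB_5(12) = 2·5 + 2. Bump = 14. G_2 = 13.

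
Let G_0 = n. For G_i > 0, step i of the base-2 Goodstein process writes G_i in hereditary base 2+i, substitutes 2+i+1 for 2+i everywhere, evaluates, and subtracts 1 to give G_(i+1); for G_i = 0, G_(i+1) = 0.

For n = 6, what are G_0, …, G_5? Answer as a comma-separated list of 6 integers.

6, 29, 257, 3125, 46655, 98039

i=0: 6 = 2^2 + 2 (b=2); 2→3: 3^3 + 3 = 30; 30−1 = 29
i=1: 29 = 3^3 + 2 (b=3); 3→4: 4^4 + 2 = 258; 258−1 = 257
i=2: 257 = 4^4 + 1 (b=4); 4→5: 5^5 + 1 = 3126; 3126−1 = 3125
i=3: 3125 = 5^5 (b=5); 5→6: 6^6 = 46656; 46656−1 = 46655
i=4: 46655 = 5·6^5 + 5·6^4 + 5·6^3 + 5·6^2 + 5·6 + 5 (b=6); 6→7: 5·7^5 + 5·7^4 + 5·7^3 + 5·7^2 + 5·7 + 5 = 98040; 98040−1 = 98039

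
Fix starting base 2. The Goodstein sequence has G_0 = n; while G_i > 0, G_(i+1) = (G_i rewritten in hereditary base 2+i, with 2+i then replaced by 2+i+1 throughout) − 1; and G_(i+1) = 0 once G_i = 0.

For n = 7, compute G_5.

[0] 7 ≡ 2^2 + 2 + 1 (base 2). Lift 3: 31. −1: 30.
[1] 30 ≡ 3^3 + 3 (base 3). Lift 4: 260. −1: 259.
[2] 259 ≡ 4^4 + 3 (base 4). Lift 5: 3128. −1: 3127.
[3] 3127 ≡ 5^5 + 2 (base 5). Lift 6: 46658. −1: 46657.
[4] 46657 ≡ 6^6 + 1 (base 6). Lift 7: 823544. −1: 823543.
[5] 823543 ≡ 7^7 (base 7). Lift 8: 16777216. −1: 16777215.

823543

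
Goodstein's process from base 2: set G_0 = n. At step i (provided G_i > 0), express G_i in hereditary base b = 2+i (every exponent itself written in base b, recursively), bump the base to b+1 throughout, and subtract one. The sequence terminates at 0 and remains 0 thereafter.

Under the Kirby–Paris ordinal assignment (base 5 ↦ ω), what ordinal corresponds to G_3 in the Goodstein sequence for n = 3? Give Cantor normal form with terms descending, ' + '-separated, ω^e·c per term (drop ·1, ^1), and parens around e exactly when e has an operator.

[0] 3 ≡ 2 + 1 (base 2). Lift 3: 4. −1: 3.
[1] 3 ≡ 3 (base 3). Lift 4: 4. −1: 3.
[2] 3 ≡ 3 (base 4). Lift 5: 3. −1: 2.
[3] 2 ≡ 2 (base 5). Lift 6: 2. −1: 1.

2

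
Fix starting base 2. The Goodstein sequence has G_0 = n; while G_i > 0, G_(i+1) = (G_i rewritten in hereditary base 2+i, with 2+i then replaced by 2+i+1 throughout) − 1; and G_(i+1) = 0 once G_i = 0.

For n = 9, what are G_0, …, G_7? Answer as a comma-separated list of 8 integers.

9, 81, 1023, 9842, 140743, 2471826, 50333399, 1162263921

base 2: 9 = 2^(2 + 1) + 1; at 3: 3^(3 + 1) + 1 = 82; next = 81
base 3: 81 = 3^(3 + 1); at 4: 4^(4 + 1) = 1024; next = 1023
base 4: 1023 = 3·4^4 + 3·4^3 + 3·4^2 + 3·4 + 3; at 5: 3·5^5 + 3·5^3 + 3·5^2 + 3·5 + 3 = 9843; next = 9842
base 5: 9842 = 3·5^5 + 3·5^3 + 3·5^2 + 3·5 + 2; at 6: 3·6^6 + 3·6^3 + 3·6^2 + 3·6 + 2 = 140744; next = 140743
base 6: 140743 = 3·6^6 + 3·6^3 + 3·6^2 + 3·6 + 1; at 7: 3·7^7 + 3·7^3 + 3·7^2 + 3·7 + 1 = 2471827; next = 2471826
base 7: 2471826 = 3·7^7 + 3·7^3 + 3·7^2 + 3·7; at 8: 3·8^8 + 3·8^3 + 3·8^2 + 3·8 = 50333400; next = 50333399
base 8: 50333399 = 3·8^8 + 3·8^3 + 3·8^2 + 2·8 + 7; at 9: 3·9^9 + 3·9^3 + 3·9^2 + 2·9 + 7 = 1162263922; next = 1162263921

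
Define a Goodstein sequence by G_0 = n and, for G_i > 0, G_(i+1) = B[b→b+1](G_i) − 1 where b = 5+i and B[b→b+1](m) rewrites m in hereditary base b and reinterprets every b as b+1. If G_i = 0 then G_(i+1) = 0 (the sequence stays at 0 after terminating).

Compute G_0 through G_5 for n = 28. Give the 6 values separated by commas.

28, 38, 50, 64, 80, 87

[0] 28 ≡ 5^2 + 3 (base 5). Lift 6: 39. −1: 38.
[1] 38 ≡ 6^2 + 2 (base 6). Lift 7: 51. −1: 50.
[2] 50 ≡ 7^2 + 1 (base 7). Lift 8: 65. −1: 64.
[3] 64 ≡ 8^2 (base 8). Lift 9: 81. −1: 80.
[4] 80 ≡ 8·9 + 8 (base 9). Lift 10: 88. −1: 87.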